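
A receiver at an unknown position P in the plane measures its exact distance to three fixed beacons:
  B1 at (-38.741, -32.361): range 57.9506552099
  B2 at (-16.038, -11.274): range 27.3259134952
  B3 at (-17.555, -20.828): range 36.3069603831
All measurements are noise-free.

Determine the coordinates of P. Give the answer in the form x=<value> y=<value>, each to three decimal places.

eq1: (x + 38.741)² + (y + 32.361)² = 57.9506552099²
eq2: (x + 16.038)² + (y + 11.274)² = 27.3259134952²
eq3: (x + 17.555)² + (y + 20.828)² = 36.3069603831²
eq2−eq3, eq2−eq1 (x²,y² cancel):
  -3.034·x − 19.108·y = -213.826735
  -45.406·x − 42.174·y = -447.794009
det = -3.034·-42.174 − -19.108·-45.406 = -739.661932
x = (-213.826735·-42.174 − -19.108·-447.794009) / -739.661932 = -0.623908
y = (-3.034·-447.794009 − -213.826735·-45.406) / -739.661932 = 11.289495

x=-0.624 y=11.289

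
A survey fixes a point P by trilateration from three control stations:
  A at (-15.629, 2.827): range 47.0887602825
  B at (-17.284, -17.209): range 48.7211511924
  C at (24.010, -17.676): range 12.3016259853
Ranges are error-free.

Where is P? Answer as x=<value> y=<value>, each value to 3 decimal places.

eq1: (x + 15.629)² + (y − 2.827)² = 47.0887602825²
eq2: (x + 17.284)² + (y + 17.209)² = 48.7211511924²
eq3: (x − 24.010)² + (y + 17.676)² = 12.3016259853²
eq2−eq3, eq2−eq1 (x²,y² cancel):
  82.588·x − 0.934·y = 2516.455311
  3.310·x + 40.072·y = -186.229538
det = 82.588·40.072 − -0.934·3.310 = 3312.557876
x = (2516.455311·40.072 − -0.934·-186.229538) / 3312.557876 = 30.389042
y = (82.588·-186.229538 − 2516.455311·3.310) / 3312.557876 = -7.157548

x=30.389 y=-7.158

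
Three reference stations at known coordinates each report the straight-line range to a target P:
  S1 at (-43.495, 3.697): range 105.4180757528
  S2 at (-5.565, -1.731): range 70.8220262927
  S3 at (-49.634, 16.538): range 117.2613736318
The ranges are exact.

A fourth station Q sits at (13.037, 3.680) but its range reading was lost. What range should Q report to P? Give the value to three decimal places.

eq1: (x + 43.495)² + (y − 3.697)² = 105.4180757528²
eq2: (x + 5.565)² + (y + 1.731)² = 70.8220262927²
eq3: (x + 49.634)² + (y − 16.538)² = 117.2613736318²
eq2−eq3, eq2−eq1 (x²,y² cancel):
  -88.138·x + 36.538·y = -6031.396524
  -75.860·x + 10.856·y = -4225.694039
det = -88.138·10.856 − 36.538·-75.860 = 1814.946552
x = (-6031.396524·10.856 − 36.538·-4225.694039) / 1814.946552 = 48.994042
y = (-88.138·-4225.694039 − -6031.396524·-75.860) / 1814.946552 = -46.887066
|P − Q| = √((48.994042 − 13.037)² + (-46.887066 − 3.680)²) = 62.047861

62.048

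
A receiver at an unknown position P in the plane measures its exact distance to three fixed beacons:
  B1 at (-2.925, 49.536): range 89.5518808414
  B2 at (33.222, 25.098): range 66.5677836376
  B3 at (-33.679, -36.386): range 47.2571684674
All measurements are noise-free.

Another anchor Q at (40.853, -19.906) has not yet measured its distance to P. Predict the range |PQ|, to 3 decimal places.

33.044

eq1: (x + 2.925)² + (y − 49.536)² = 89.5518808414²
eq2: (x − 33.222)² + (y − 25.098)² = 66.5677836376²
eq3: (x + 33.679)² + (y + 36.386)² = 47.2571684674²
eq3−eq2, eq3−eq1 (x²,y² cancel):
  133.802·x + 122.968·y = -2922.634996
  61.508·x + 171.844·y = -5782.144507
det = 133.802·171.844 − 122.968·61.508 = 15429.555144
x = (-2922.634996·171.844 − 122.968·-5782.144507) / 15429.555144 = 13.531269
y = (133.802·-5782.144507 − -2922.634996·61.508) / 15429.555144 = -38.490874
|P − Q| = √((13.531269 − 40.853)² + (-38.490874 − -19.906)²) = 33.043525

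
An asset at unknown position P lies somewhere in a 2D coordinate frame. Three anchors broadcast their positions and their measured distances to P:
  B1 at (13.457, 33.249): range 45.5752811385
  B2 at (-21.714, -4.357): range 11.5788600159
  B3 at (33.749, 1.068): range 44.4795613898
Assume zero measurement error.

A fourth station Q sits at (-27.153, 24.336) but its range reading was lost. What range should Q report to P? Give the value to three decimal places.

34.482

eq1: (x − 13.457)² + (y − 33.249)² = 45.5752811385²
eq2: (x + 21.714)² + (y + 4.357)² = 11.5788600159²
eq3: (x − 33.749)² + (y − 1.068)² = 44.4795613898²
eq3−eq1, eq3−eq2 (x²,y² cancel):
  -40.584·x + 64.362·y = 47.776356
  -110.926·x − 10.850·y = 1194.707002
det = -40.584·-10.850 − 64.362·-110.926 = 7579.755612
x = (47.776356·-10.850 − 64.362·1194.707002) / 7579.755612 = -10.213008
y = (-40.584·1194.707002 − 47.776356·-110.926) / 7579.755612 = -5.697591
|P − Q| = √((-10.213008 − -27.153)² + (-5.697591 − 24.336)²) = 34.481588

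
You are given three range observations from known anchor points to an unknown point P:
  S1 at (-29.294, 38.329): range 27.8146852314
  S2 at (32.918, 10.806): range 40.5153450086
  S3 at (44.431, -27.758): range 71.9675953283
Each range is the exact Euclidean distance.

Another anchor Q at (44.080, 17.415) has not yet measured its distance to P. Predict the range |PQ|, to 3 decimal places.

eq1: (x + 29.294)² + (y − 38.329)² = 27.8146852314²
eq2: (x − 32.918)² + (y − 10.806)² = 40.5153450086²
eq3: (x − 44.431)² + (y + 27.758)² = 71.9675953283²
eq1−eq2, eq1−eq3 (x²,y² cancel):
  124.424·x − 55.046·y = -1994.722784
  147.450·x − 132.174·y = -3988.308415
det = 124.424·-132.174 − -55.046·147.450 = -8329.085076
x = (-1994.722784·-132.174 − -55.046·-3988.308415) / -8329.085076 = -5.295908
y = (124.424·-3988.308415 − -1994.722784·147.450) / -8329.085076 = 24.266700
|P − Q| = √((-5.295908 − 44.080)² + (24.266700 − 17.415)²) = 49.849032

49.849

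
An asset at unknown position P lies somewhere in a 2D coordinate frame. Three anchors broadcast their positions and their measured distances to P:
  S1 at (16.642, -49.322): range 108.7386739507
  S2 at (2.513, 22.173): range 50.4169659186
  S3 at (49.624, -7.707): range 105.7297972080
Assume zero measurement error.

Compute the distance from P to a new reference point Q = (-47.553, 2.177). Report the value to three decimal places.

eq1: (x − 16.642)² + (y + 49.322)² = 108.7386739507²
eq2: (x − 2.513)² + (y − 22.173)² = 50.4169659186²
eq3: (x − 49.624)² + (y + 7.707)² = 105.7297972080²
eq3−eq1, eq3−eq2 (x²,y² cancel):
  -65.964·x − 83.230·y = -457.632572
  -94.222·x + 59.760·y = 6612.937438
det = -65.964·59.760 − -83.230·-94.222 = -11784.105700
x = (-457.632572·59.760 − -83.230·6612.937438) / -11784.105700 = -44.385775
y = (-65.964·6612.937438 − -457.632572·-94.222) / -11784.105700 = 40.676388
|P − Q| = √((-44.385775 − -47.553)² + (40.676388 − 2.177)²) = 38.629448

38.629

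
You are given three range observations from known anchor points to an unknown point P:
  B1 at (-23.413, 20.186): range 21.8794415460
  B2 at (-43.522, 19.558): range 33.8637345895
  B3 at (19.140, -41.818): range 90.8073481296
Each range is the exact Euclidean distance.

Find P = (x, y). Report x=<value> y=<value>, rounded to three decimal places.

eq1: (x + 23.413)² + (y − 20.186)² = 21.8794415460²
eq2: (x + 43.522)² + (y − 19.558)² = 33.8637345895²
eq3: (x − 19.140)² + (y + 41.818)² = 90.8073481296²
eq1−eq2, eq1−eq3 (x²,y² cancel):
  -40.218·x − 1.256·y = 652.994125
  85.106·x − 124.008·y = -6607.822953
det = -40.218·-124.008 − -1.256·85.106 = 5094.246880
x = (652.994125·-124.008 − -1.256·-6607.822953) / 5094.246880 = -17.524852
y = (-40.218·-6607.822953 − 652.994125·85.106) / 5094.246880 = 41.258249

x=-17.525 y=41.258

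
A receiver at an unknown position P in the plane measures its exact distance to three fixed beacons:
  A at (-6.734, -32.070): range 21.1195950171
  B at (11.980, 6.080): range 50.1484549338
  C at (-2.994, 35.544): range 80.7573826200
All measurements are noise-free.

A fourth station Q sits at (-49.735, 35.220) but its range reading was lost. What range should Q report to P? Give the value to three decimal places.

eq1: (x + 6.734)² + (y + 32.070)² = 21.1195950171²
eq2: (x − 11.980)² + (y − 6.080)² = 50.1484549338²
eq3: (x + 2.994)² + (y − 35.544)² = 80.7573826200²
eq2−eq3, eq2−eq1 (x²,y² cancel):
  -29.948·x + 58.928·y = -2915.034143
  -37.428·x − 76.300·y = 2962.175095
det = -29.948·-76.300 − 58.928·-37.428 = 4490.589584
x = (-2915.034143·-76.300 − 58.928·2962.175095) / 4490.589584 = 10.658300
y = (-29.948·2962.175095 − -2915.034143·-37.428) / 4490.589584 = -44.051035
|P − Q| = √((10.658300 − -49.735)² + (-44.051035 − 35.220)²) = 99.655645

99.656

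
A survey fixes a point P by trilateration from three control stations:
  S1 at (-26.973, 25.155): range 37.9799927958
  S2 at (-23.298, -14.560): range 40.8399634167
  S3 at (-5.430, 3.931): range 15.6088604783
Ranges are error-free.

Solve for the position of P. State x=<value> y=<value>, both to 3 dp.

eq1: (x + 26.973)² + (y − 25.155)² = 37.9799927958²
eq2: (x + 23.298)² + (y + 14.560)² = 40.8399634167²
eq3: (x + 5.430)² + (y − 3.931)² = 15.6088604783²
eq2−eq1, eq2−eq3 (x²,y² cancel):
  -7.350·x + 79.430·y = 830.949109
  35.736·x + 36.982·y = 714.413343
det = -7.350·36.982 − 79.430·35.736 = -3110.328180
x = (830.949109·36.982 − 79.430·714.413343) / -3110.328180 = 8.364292
y = (-7.350·714.413343 − 830.949109·35.736) / -3110.328180 = 11.235385

x=8.364 y=11.235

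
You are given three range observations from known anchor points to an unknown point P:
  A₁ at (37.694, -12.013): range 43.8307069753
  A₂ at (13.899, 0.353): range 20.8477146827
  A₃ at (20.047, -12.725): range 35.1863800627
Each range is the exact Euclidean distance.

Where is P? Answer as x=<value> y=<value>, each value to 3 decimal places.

eq1: (x − 37.694)² + (y + 12.013)² = 43.8307069753²
eq2: (x − 13.899)² + (y − 0.353)² = 20.8477146827²
eq3: (x − 20.047)² + (y + 12.725)² = 35.1863800627²
eq1−eq2, eq1−eq3 (x²,y² cancel):
  -47.590·x + 24.732·y = 114.660671
  -35.294·x − 1.424·y = -318.292439
det = -47.590·-1.424 − 24.732·-35.294 = 940.659368
x = (114.660671·-1.424 − 24.732·-318.292439) / 940.659368 = 8.195030
y = (-47.590·-318.292439 − 114.660671·-35.294) / 940.659368 = 20.405230

x=8.195 y=20.405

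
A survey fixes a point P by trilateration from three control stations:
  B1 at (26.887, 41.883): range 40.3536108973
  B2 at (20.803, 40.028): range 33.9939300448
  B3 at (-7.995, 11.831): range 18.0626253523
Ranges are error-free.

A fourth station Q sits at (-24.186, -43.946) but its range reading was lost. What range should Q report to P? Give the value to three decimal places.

eq1: (x − 26.887)² + (y − 41.883)² = 40.3536108973²
eq2: (x − 20.803)² + (y − 40.028)² = 33.9939300448²
eq3: (x + 7.995)² + (y − 11.831)² = 18.0626253523²
eq3−eq2, eq3−eq1 (x²,y² cancel):
  57.596·x + 56.394·y = 1001.784162
  69.764·x + 60.104·y = 971.048394
det = 57.596·60.104 − 56.394·69.764 = -472.521032
x = (1001.784162·60.104 − 56.394·971.048394) / -472.521032 = -11.533734
y = (57.596·971.048394 − 1001.784162·69.764) / -472.521032 = 29.543589
|P − Q| = √((-11.533734 − -24.186)² + (29.543589 − -43.946)²) = 74.570768

74.571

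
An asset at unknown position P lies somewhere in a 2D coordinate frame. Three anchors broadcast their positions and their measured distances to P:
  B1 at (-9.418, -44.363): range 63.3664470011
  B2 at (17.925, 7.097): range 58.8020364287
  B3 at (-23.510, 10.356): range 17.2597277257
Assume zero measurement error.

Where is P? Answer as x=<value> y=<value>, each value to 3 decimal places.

eq1: (x + 9.418)² + (y + 44.363)² = 63.3664470011²
eq2: (x − 17.925)² + (y − 7.097)² = 58.8020364287²
eq3: (x + 23.510)² + (y − 10.356)² = 17.2597277257²
eq3−eq2, eq3−eq1 (x²,y² cancel):
  82.870·x − 6.518·y = -3448.075089
  28.184·x − 109.438·y = -2320.600747
det = 82.870·-109.438 − -6.518·28.184 = -8885.423748
x = (-3448.075089·-109.438 − -6.518·-2320.600747) / -8885.423748 = -40.766178
y = (82.870·-2320.600747 − -3448.075089·28.184) / -8885.423748 = 10.706033

x=-40.766 y=10.706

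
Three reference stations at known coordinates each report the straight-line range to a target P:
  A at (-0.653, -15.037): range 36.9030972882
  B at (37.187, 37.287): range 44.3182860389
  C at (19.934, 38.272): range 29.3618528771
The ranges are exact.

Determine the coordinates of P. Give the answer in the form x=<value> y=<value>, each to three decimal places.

x=-4.295 y=21.686

eq1: (x + 0.653)² + (y + 15.037)² = 36.9030972882²
eq2: (x − 37.187)² + (y − 37.287)² = 44.3182860389²
eq3: (x − 19.934)² + (y − 38.272)² = 29.3618528771²
eq1−eq2, eq1−eq3 (x²,y² cancel):
  75.680·x + 104.648·y = 1944.383672
  41.174·x + 106.618·y = 2135.292747
det = 75.680·106.618 − 104.648·41.174 = 3760.073488
x = (1944.383672·106.618 − 104.648·2135.292747) / 3760.073488 = -4.294548
y = (75.680·2135.292747 − 1944.383672·41.174) / 3760.073488 = 21.685986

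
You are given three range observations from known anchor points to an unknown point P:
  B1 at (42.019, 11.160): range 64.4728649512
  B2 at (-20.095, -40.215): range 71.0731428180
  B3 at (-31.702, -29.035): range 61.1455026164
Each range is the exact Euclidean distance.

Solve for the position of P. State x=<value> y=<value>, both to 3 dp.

x=-19.372 y=30.854

eq1: (x − 42.019)² + (y − 11.160)² = 64.4728649512²
eq2: (x + 20.095)² + (y + 40.215)² = 71.0731428180²
eq3: (x + 31.702)² + (y + 29.035)² = 61.1455026164²
eq1−eq2, eq1−eq3 (x²,y² cancel):
  -124.228·x − 102.750·y = -763.728026
  -147.442·x − 80.390·y = 375.883893
det = -124.228·-80.390 − -102.750·-147.442 = -5162.976580
x = (-763.728026·-80.390 − -102.750·375.883893) / -5162.976580 = -19.372191
y = (-124.228·375.883893 − -763.728026·-147.442) / -5162.976580 = 30.854467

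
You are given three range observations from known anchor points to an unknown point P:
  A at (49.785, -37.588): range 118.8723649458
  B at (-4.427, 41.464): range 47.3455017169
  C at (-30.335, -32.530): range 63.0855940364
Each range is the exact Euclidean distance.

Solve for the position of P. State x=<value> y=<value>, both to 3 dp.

eq1: (x − 49.785)² + (y + 37.588)² = 118.8723649458²
eq2: (x + 4.427)² + (y − 41.464)² = 47.3455017169²
eq3: (x + 30.335)² + (y + 32.530)² = 63.0855940364²
eq3−eq1, eq3−eq2 (x²,y² cancel):
  160.240·x − 10.116·y = -8237.856129
  51.816·x + 147.988·y = 1498.644142
det = 160.240·147.988 − -10.116·51.816 = 24237.767776
x = (-8237.856129·147.988 − -10.116·1498.644142) / 24237.767776 = -49.672213
y = (160.240·1498.644142 − -8237.856129·51.816) / 24237.767776 = 27.518850

x=-49.672 y=27.519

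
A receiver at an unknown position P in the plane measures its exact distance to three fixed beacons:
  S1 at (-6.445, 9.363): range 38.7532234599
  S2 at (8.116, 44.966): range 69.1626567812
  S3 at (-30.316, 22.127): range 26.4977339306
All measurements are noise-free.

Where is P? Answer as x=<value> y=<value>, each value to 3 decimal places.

eq1: (x + 6.445)² + (y − 9.363)² = 38.7532234599²
eq2: (x − 8.116)² + (y − 44.966)² = 69.1626567812²
eq3: (x + 30.316)² + (y − 22.127)² = 26.4977339306²
eq1−eq3, eq1−eq2 (x²,y² cancel):
  -47.742·x + 25.528·y = 2079.142616
  29.122·x + 71.206·y = -1323.053947
det = -47.742·71.206 − 25.528·29.122 = -4142.943268
x = (2079.142616·71.206 − 25.528·-1323.053947) / -4142.943268 = -43.887241
y = (-47.742·-1323.053947 − 2079.142616·29.122) / -4142.943268 = -0.631544

x=-43.887 y=-0.632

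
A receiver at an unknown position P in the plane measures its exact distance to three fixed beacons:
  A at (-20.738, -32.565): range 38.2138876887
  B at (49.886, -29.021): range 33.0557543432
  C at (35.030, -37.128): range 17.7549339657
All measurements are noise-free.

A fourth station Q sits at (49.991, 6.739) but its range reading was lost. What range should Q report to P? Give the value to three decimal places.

53.032

eq1: (x + 20.738)² + (y + 32.565)² = 38.2138876887²
eq2: (x − 49.886)² + (y + 29.021)² = 33.0557543432²
eq3: (x − 35.030)² + (y + 37.128)² = 17.7549339657²
eq3−eq2, eq3−eq1 (x²,y² cancel):
  29.712·x + 16.214·y = -52.203062
  -111.536·x + 9.126·y = -2260.108947
det = 29.712·9.126 − 16.214·-111.536 = 2079.596416
x = (-52.203062·9.126 − 16.214·-2260.108947) / 2079.596416 = 17.392318
y = (29.712·-2260.108947 − -52.203062·-111.536) / 2079.596416 = -35.090885
|P − Q| = √((17.392318 − 49.991)² + (-35.090885 − 6.739)²) = 53.032192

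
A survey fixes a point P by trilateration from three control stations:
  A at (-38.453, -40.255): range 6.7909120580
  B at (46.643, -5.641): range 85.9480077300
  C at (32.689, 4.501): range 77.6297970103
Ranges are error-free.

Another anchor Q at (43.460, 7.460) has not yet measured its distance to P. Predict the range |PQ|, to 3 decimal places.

eq1: (x + 38.453)² + (y + 40.255)² = 6.7909120580²
eq2: (x − 46.643)² + (y + 5.641)² = 85.9480077300²
eq3: (x − 32.689)² + (y − 4.501)² = 77.6297970103²
eq2−eq1, eq2−eq3 (x²,y² cancel):
  -170.192·x − 69.228·y = 8232.651450
  -27.908·x + 20.284·y = 242.114041
det = -170.192·20.284 − -69.228·-27.908 = -5384.189552
x = (8232.651450·20.284 − -69.228·242.114041) / -5384.189552 = -34.128102
y = (-170.192·242.114041 − 8232.651450·-27.908) / -5384.189552 = -35.019377
|P − Q| = √((-34.128102 − 43.460)² + (-35.019377 − 7.460)²) = 88.455701

88.456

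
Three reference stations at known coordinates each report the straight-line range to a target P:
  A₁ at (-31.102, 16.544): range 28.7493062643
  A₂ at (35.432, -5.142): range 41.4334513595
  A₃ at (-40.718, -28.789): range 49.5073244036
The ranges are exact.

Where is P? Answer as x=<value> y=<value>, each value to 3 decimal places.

eq1: (x + 31.102)² + (y − 16.544)² = 28.7493062643²
eq2: (x − 35.432)² + (y + 5.142)² = 41.4334513595²
eq3: (x + 40.718)² + (y + 28.789)² = 49.5073244036²
eq3−eq1, eq3−eq2 (x²,y² cancel):
  19.232·x + 90.666·y = 378.728854
  152.300·x + 47.294·y = -470.650979
det = 19.232·47.294 − 90.666·152.300 = -12898.873592
x = (378.728854·47.294 − 90.666·-470.650979) / -12898.873592 = -4.696817
y = (19.232·-470.650979 − 378.728854·152.300) / -12898.873592 = 5.173472

x=-4.697 y=5.173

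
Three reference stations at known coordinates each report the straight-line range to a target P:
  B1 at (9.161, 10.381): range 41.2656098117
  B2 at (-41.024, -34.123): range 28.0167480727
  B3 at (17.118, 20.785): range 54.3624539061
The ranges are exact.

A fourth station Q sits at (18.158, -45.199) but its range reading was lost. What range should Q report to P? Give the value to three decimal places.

40.370

eq1: (x − 9.161)² + (y − 10.381)² = 41.2656098117²
eq2: (x + 41.024)² + (y + 34.123)² = 28.0167480727²
eq3: (x − 17.118)² + (y − 20.785)² = 54.3624539061²
eq2−eq3, eq2−eq1 (x²,y² cancel):
  116.284·x + 109.816·y = -4292.643778
  100.370·x + 89.008·y = -3573.571004
det = 116.284·89.008 − 109.816·100.370 = -672.025648
x = (-4292.643778·89.008 − 109.816·-3573.571004) / -672.025648 = -15.409584
y = (116.284·-3573.571004 − -4292.643778·100.370) / -672.025648 = -22.772234
|P − Q| = √((-15.409584 − 18.158)² + (-22.772234 − -45.199)²) = 40.370070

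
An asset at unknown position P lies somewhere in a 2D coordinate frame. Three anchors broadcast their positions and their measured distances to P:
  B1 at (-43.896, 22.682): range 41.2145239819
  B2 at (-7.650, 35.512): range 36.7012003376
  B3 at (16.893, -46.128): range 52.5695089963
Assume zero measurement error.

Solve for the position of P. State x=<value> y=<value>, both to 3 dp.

x=-10.234 y=-1.098

eq1: (x + 43.896)² + (y − 22.682)² = 41.2145239819²
eq2: (x + 7.650)² + (y − 35.512)² = 36.7012003376²
eq3: (x − 16.893)² + (y + 46.128)² = 52.5695089963²
eq2−eq1, eq2−eq3 (x²,y² cancel):
  -72.492·x − 25.660·y = 770.048415
  49.086·x − 163.280·y = -323.033981
det = -72.492·-163.280 − -25.660·49.086 = 13096.040520
x = (770.048415·-163.280 − -25.660·-323.033981) / 13096.040520 = -10.233823
y = (-72.492·-323.033981 − 770.048415·49.086) / 13096.040520 = -1.098135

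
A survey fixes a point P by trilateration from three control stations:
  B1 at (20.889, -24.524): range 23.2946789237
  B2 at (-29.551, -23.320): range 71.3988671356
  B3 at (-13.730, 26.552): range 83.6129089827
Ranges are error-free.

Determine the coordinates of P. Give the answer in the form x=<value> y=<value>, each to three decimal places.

x=40.509 y=-37.082

eq1: (x − 20.889)² + (y + 24.524)² = 23.2946789237²
eq2: (x + 29.551)² + (y + 23.320)² = 71.3988671356²
eq3: (x + 13.730)² + (y − 26.552)² = 83.6129089827²
eq3−eq1, eq3−eq2 (x²,y² cancel):
  69.238·x − 102.152·y = 6592.731775
  -31.642·x − 99.744·y = 2416.882717
det = 69.238·-99.744 − -102.152·-31.642 = -10138.368656
x = (6592.731775·-99.744 − -102.152·2416.882717) / -10138.368656 = 40.509085
y = (69.238·2416.882717 − 6592.731775·-31.642) / -10138.368656 = -37.081641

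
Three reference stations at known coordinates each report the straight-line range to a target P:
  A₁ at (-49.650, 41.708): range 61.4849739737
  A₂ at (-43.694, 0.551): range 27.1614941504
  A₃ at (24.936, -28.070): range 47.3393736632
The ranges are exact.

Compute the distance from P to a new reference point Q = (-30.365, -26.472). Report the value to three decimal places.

18.132

eq1: (x + 49.650)² + (y − 41.708)² = 61.4849739737²
eq2: (x + 43.694)² + (y − 0.551)² = 27.1614941504²
eq3: (x − 24.936)² + (y + 28.070)² = 47.3393736632²
eq2−eq1, eq2−eq3 (x²,y² cancel):
  -11.912·x + 82.314·y = -747.444733
  137.260·x − 57.242·y = -2003.009775
det = -11.912·-57.242 − 82.314·137.260 = -10616.552936
x = (-747.444733·-57.242 − 82.314·-2003.009775) / -10616.552936 = -19.560113
y = (-11.912·-2003.009775 − -747.444733·137.260) / -10616.552936 = -11.911033
|P − Q| = √((-19.560113 − -30.365)² + (-11.911033 − -26.472)²) = 18.131942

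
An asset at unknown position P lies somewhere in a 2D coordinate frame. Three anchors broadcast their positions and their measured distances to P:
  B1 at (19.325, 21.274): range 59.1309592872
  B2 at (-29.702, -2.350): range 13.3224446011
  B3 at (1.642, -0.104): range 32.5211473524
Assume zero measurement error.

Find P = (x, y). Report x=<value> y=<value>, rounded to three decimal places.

eq1: (x − 19.325)² + (y − 21.274)² = 59.1309592872²
eq2: (x + 29.702)² + (y + 2.350)² = 13.3224446011²
eq3: (x − 1.642)² + (y + 0.104)² = 32.5211473524²
eq1−eq3, eq1−eq2 (x²,y² cancel):
  -35.366·x − 42.756·y = 1615.513600
  -98.054·x − 47.248·y = 3380.675419
det = -35.366·-47.248 − -42.756·-98.054 = -2521.424056
x = (1615.513600·-47.248 − -42.756·3380.675419) / -2521.424056 = -27.053907
y = (-35.366·3380.675419 − 1615.513600·-98.054) / -2521.424056 = -15.406613

x=-27.054 y=-15.407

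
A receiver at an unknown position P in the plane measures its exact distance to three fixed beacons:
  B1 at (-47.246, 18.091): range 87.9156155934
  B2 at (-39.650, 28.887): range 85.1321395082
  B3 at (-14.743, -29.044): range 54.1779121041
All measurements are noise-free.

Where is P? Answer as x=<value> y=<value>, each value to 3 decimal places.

eq1: (x + 47.246)² + (y − 18.091)² = 87.9156155934²
eq2: (x + 39.650)² + (y − 28.887)² = 85.1321395082²
eq3: (x + 14.743)² + (y + 29.044)² = 54.1779121041²
eq3−eq2, eq3−eq1 (x²,y² cancel):
  -49.814·x + 115.862·y = -2966.563733
  -65.006·x + 94.270·y = -3295.350493
det = -49.814·94.270 − 115.862·-65.006 = 2835.759392
x = (-2966.563733·94.270 − 115.862·-3295.350493) / 2835.759392 = 36.021369
y = (-49.814·-3295.350493 − -2966.563733·-65.006) / 2835.759392 = -10.117167

x=36.021 y=-10.117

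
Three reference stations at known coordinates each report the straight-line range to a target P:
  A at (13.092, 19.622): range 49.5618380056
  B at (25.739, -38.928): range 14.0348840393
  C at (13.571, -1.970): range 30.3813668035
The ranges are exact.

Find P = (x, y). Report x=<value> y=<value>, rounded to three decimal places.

eq1: (x − 13.092)² + (y − 19.622)² = 49.5618380056²
eq2: (x − 25.739)² + (y + 38.928)² = 14.0348840393²
eq3: (x − 13.571)² + (y + 1.970)² = 30.3813668035²
eq2−eq3, eq2−eq1 (x²,y² cancel):
  -24.336·x + 73.916·y = -2715.881843
  -25.294·x + 117.100·y = -3880.859773
det = -24.336·117.100 − 73.916·-25.294 = -980.114296
x = (-2715.881843·117.100 − 73.916·-3880.859773) / -980.114296 = 31.804589
y = (-24.336·-3880.859773 − -2715.881843·-25.294) / -980.114296 = -26.271516

x=31.805 y=-26.272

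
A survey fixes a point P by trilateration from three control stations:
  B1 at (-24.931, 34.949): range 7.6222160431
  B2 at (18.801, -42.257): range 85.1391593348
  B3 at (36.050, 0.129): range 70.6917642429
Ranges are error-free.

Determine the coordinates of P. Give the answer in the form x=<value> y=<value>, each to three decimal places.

x=-28.761 y=28.359

eq1: (x + 24.931)² + (y − 34.949)² = 7.6222160431²
eq2: (x − 18.801)² + (y + 42.257)² = 85.1391593348²
eq3: (x − 36.050)² + (y − 0.129)² = 70.6917642429²
eq1−eq2, eq1−eq3 (x²,y² cancel):
  87.464·x − 154.412·y = -6894.433987
  121.962·x − 69.640·y = -5482.595575
det = 87.464·-69.640 − -154.412·121.962 = 12741.403384
x = (-6894.433987·-69.640 − -154.412·-5482.595575) / 12741.403384 = -28.760581
y = (87.464·-5482.595575 − -6894.433987·121.962) / 12741.403384 = 28.358667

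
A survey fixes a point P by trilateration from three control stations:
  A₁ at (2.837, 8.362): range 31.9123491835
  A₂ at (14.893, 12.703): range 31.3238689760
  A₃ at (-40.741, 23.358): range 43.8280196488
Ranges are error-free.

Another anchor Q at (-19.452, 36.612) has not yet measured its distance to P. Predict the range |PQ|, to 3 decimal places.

eq1: (x − 2.837)² + (y − 8.362)² = 31.9123491835²
eq2: (x − 14.893)² + (y − 12.703)² = 31.3238689760²
eq3: (x + 40.741)² + (y − 23.358)² = 43.8280196488²
eq3−eq1, eq3−eq2 (x²,y² cancel):
  87.156·x − 29.992·y = -1224.956356
  111.268·x − 21.310·y = -882.547048
det = 87.156·-21.310 − -29.992·111.268 = 1479.855496
x = (-1224.956356·-21.310 − -29.992·-882.547048) / 1479.855496 = -0.247005
y = (87.156·-882.547048 − -1224.956356·111.268) / 1479.855496 = 40.124981
|P − Q| = √((-0.247005 − -19.452)² + (40.124981 − 36.612)²) = 19.523649

19.524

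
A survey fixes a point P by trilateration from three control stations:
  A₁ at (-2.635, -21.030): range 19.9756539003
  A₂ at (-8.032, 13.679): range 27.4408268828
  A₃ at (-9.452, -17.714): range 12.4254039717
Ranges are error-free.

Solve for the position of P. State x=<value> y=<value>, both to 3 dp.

x=-19.936 y=-11.045

eq1: (x + 2.635)² + (y + 21.030)² = 19.9756539003²
eq2: (x + 8.032)² + (y − 13.679)² = 27.4408268828²
eq3: (x + 9.452)² + (y + 17.714)² = 12.4254039717²
eq3−eq1, eq3−eq2 (x²,y² cancel):
  13.634·x − 6.632·y = -198.558060
  2.840·x + 62.786·y = -750.106351
det = 13.634·62.786 − -6.632·2.840 = 874.859204
x = (-198.558060·62.786 − -6.632·-750.106351) / 874.859204 = -19.936204
y = (13.634·-750.106351 − -198.558060·2.840) / 874.859204 = -11.045257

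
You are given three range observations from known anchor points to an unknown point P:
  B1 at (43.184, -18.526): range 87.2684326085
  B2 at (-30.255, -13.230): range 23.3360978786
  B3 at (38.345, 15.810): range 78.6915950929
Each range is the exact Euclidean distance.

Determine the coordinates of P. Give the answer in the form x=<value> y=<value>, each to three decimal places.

x=-39.957 y=7.993

eq1: (x − 43.184)² + (y + 18.526)² = 87.2684326085²
eq2: (x + 30.255)² + (y + 13.230)² = 23.3360978786²
eq3: (x − 38.345)² + (y − 15.810)² = 78.6915950929²
eq3−eq2, eq3−eq1 (x²,y² cancel):
  -137.200·x − 58.080·y = 5017.896474
  9.678·x − 68.672·y = -935.636785
det = -137.200·-68.672 − -58.080·9.678 = 9983.896640
x = (5017.896474·-68.672 − -58.080·-935.636785) / 9983.896640 = -39.957422
y = (-137.200·-935.636785 − 5017.896474·9.678) / 9983.896640 = 7.993489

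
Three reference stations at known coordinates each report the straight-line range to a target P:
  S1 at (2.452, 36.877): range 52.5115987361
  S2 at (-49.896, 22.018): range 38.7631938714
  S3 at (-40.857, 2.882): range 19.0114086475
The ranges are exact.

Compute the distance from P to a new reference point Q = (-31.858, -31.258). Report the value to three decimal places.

eq1: (x − 2.452)² + (y − 36.877)² = 52.5115987361²
eq2: (x + 49.896)² + (y − 22.018)² = 38.7631938714²
eq3: (x + 40.857)² + (y − 2.882)² = 19.0114086475²
eq3−eq1, eq3−eq2 (x²,y² cancel):
  86.618·x + 67.990·y = -2707.709283
  -18.078·x + 38.272·y = 155.651227
det = 86.618·38.272 − 67.990·-18.078 = 4544.167316
x = (-2707.709283·38.272 − 67.990·155.651227) / 4544.167316 = -25.133796
y = (86.618·155.651227 − -2707.709283·-18.078) / 4544.167316 = -7.805120
|P − Q| = √((-25.133796 − -31.858)² + (-7.805120 − -31.258)²) = 24.397797

24.398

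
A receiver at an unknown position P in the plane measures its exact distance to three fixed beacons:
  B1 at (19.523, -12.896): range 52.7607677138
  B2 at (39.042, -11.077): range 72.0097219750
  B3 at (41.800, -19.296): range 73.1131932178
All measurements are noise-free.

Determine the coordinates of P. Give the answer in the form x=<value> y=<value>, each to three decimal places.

x=-30.627 y=-29.286

eq1: (x − 19.523)² + (y + 12.896)² = 52.7607677138²
eq2: (x − 39.042)² + (y + 11.077)² = 72.0097219750²
eq3: (x − 41.800)² + (y + 19.296)² = 73.1131932178²
eq1−eq3, eq1−eq2 (x²,y² cancel):
  44.554·x − 12.800·y = -989.719142
  39.038·x + 3.638·y = -1302.178101
det = 44.554·3.638 − -12.800·39.038 = 661.773852
x = (-989.719142·3.638 − -12.800·-1302.178101) / 661.773852 = -30.627499
y = (44.554·-1302.178101 − -989.719142·39.038) / 661.773852 = -29.285816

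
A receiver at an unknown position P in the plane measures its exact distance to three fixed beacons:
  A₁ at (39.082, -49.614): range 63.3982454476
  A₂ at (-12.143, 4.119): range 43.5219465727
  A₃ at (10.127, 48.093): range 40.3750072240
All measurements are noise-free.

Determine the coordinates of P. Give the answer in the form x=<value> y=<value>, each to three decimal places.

eq1: (x − 39.082)² + (y + 49.614)² = 63.3982454476²
eq2: (x + 12.143)² + (y − 4.119)² = 43.5219465727²
eq3: (x − 10.127)² + (y − 48.093)² = 40.3750072240²
eq3−eq2, eq3−eq1 (x²,y² cancel):
  -44.540·x − 87.948·y = -2515.092793
  57.910·x − 195.414·y = -815.737376
det = -44.540·-195.414 − -87.948·57.910 = 13796.808240
x = (-2515.092793·-195.414 − -87.948·-815.737376) / 13796.808240 = 30.423114
y = (-44.540·-815.737376 − -2515.092793·57.910) / 13796.808240 = 13.190150

x=30.423 y=13.190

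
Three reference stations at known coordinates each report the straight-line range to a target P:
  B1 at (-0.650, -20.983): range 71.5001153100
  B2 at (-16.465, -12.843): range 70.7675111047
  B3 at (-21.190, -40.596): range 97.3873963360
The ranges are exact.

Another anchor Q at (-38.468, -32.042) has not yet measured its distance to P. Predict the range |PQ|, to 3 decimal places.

99.080

eq1: (x + 0.650)² + (y + 20.983)² = 71.5001153100²
eq2: (x + 16.465)² + (y + 12.843)² = 70.7675111047²
eq3: (x + 21.190)² + (y + 40.596)² = 97.3873963360²
eq3−eq1, eq3−eq2 (x²,y² cancel):
  41.080·x + 39.226·y = 2715.695949
  9.450·x + 55.506·y = 2815.251895
det = 41.080·55.506 − 39.226·9.450 = 1909.500780
x = (2715.695949·55.506 − 39.226·2815.251895) / 1909.500780 = 21.108317
y = (41.080·2815.251895 − 2715.695949·9.450) / 1909.500780 = 47.126046
|P − Q| = √((21.108317 − -38.468)² + (47.126046 − -32.042)²) = 99.080357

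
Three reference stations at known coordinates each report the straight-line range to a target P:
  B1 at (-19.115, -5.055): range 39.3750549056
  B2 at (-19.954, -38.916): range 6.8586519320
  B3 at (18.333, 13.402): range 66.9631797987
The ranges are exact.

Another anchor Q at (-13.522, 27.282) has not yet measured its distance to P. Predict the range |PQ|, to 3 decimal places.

71.594

eq1: (x + 19.115)² + (y + 5.055)² = 39.3750549056²
eq2: (x + 19.954)² + (y + 38.916)² = 6.8586519320²
eq3: (x − 18.333)² + (y − 13.402)² = 66.9631797987²
eq3−eq1, eq3−eq2 (x²,y² cancel):
  -74.896·x − 36.914·y = 2808.896257
  -76.574·x − 104.636·y = 5833.931021
det = -74.896·-104.636 − -36.914·-76.574 = 5010.165220
x = (2808.896257·-104.636 − -36.914·5833.931021) / 5010.165220 = -15.679710
y = (-74.896·5833.931021 − 2808.896257·-76.574) / 5010.165220 = -44.279912
|P − Q| = √((-15.679710 − -13.522)² + (-44.279912 − 27.282)²) = 71.594434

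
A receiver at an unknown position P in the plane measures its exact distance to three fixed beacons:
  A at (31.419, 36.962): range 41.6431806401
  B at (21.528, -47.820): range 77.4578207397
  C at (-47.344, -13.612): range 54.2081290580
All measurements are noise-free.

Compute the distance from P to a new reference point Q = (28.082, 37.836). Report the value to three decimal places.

38.801

eq1: (x − 31.419)² + (y − 36.962)² = 41.6431806401²
eq2: (x − 21.528)² + (y + 47.820)² = 77.4578207397²
eq3: (x + 47.344)² + (y + 13.612)² = 54.2081290580²
eq2−eq3, eq2−eq1 (x²,y² cancel):
  -137.744·x + 68.416·y = 2737.726434
  19.782·x + 169.564·y = 3868.695321
det = -137.744·169.564 − 68.416·19.782 = -24709.828928
x = (2737.726434·169.564 − 68.416·3868.695321) / -24709.828928 = -8.075296
y = (-137.744·3868.695321 − 2737.726434·19.782) / -24709.828928 = 23.757642
|P − Q| = √((-8.075296 − 28.082)² + (23.757642 − 37.836)²) = 38.801420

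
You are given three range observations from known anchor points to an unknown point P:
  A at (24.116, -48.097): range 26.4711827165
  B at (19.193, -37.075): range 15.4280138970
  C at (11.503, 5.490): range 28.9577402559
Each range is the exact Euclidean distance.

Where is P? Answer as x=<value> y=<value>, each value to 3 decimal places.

eq1: (x − 24.116)² + (y + 48.097)² = 26.4711827165²
eq2: (x − 19.193)² + (y + 37.075)² = 15.4280138970²
eq3: (x − 11.503)² + (y − 5.490)² = 28.9577402559²
eq2−eq3, eq2−eq1 (x²,y² cancel):
  -15.380·x + 85.130·y = -2180.994873
  9.846·x − 22.044·y = 689.276089
det = -15.380·-22.044 − 85.130·9.846 = -499.153260
x = (-2180.994873·-22.044 − 85.130·689.276089) / -499.153260 = 21.236408
y = (-15.380·689.276089 − -2180.994873·9.846) / -499.153260 = -21.782907

x=21.236 y=-21.783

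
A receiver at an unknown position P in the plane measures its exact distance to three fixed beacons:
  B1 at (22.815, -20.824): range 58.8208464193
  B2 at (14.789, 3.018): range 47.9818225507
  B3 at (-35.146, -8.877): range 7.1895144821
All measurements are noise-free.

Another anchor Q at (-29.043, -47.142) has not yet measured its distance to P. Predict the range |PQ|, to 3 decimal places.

eq1: (x − 22.815)² + (y + 20.824)² = 58.8208464193²
eq2: (x − 14.789)² + (y − 3.018)² = 47.9818225507²
eq3: (x + 35.146)² + (y + 8.877)² = 7.1895144821²
eq1−eq2, eq1−eq3 (x²,y² cancel):
  -16.052·x + 47.684·y = 431.296322
  -115.922·x + 23.894·y = 3768.082099
det = -16.052·23.894 − 47.684·-115.922 = 5144.078160
x = (431.296322·23.894 − 47.684·3768.082099) / 5144.078160 = -32.925595
y = (-16.052·3768.082099 − 431.296322·-115.922) / 5144.078160 = -2.038951
|P − Q| = √((-32.925595 − -29.043)² + (-2.038951 − -47.142)²) = 45.269853

45.270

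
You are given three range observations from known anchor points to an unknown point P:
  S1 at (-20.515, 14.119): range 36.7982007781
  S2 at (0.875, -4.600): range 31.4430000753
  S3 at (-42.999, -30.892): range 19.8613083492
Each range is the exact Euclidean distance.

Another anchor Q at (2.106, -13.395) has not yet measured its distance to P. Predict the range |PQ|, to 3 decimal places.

eq1: (x + 20.515)² + (y − 14.119)² = 36.7982007781²
eq2: (x − 0.875)² + (y + 4.600)² = 31.4430000753²
eq3: (x + 42.999)² + (y + 30.892)² = 19.8613083492²
eq2−eq1, eq2−eq3 (x²,y² cancel):
  -42.780·x + 37.438·y = 232.840434
  -87.748·x − 52.584·y = 3375.494724
det = -42.780·-52.584 − 37.438·-87.748 = 5534.653144
x = (232.840434·-52.584 − 37.438·3375.494724) / 5534.653144 = -25.045012
y = (-42.780·3375.494724 − 232.840434·-87.748) / 5534.653144 = -22.399305
|P − Q| = √((-25.045012 − 2.106)² + (-22.399305 − -13.395)²) = 28.605156

28.605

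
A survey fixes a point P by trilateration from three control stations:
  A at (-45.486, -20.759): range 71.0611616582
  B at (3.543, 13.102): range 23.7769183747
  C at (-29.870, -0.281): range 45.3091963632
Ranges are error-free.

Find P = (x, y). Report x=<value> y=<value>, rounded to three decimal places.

eq1: (x + 45.486)² + (y + 20.759)² = 71.0611616582²
eq2: (x − 3.543)² + (y − 13.102)² = 23.7769183747²
eq3: (x + 29.870)² + (y + 0.281)² = 45.3091963632²
eq3−eq1, eq3−eq2 (x²,y² cancel):
  -31.232·x − 40.956·y = -1389.149005
  66.826·x + 26.766·y = 779.500820
det = -31.232·26.766 − -40.956·66.826 = 1900.969944
x = (-1389.149005·26.766 − -40.956·779.500820) / 1900.969944 = -2.765287
y = (-31.232·779.500820 − -1389.149005·66.826) / 1900.969944 = 36.026820

x=-2.765 y=36.027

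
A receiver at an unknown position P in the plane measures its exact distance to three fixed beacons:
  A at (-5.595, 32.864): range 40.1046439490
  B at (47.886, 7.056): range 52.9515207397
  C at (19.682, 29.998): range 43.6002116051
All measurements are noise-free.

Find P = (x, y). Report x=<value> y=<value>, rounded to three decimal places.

x=-3.120 y=-7.164

eq1: (x + 5.595)² + (y − 32.864)² = 40.1046439490²
eq2: (x − 47.886)² + (y − 7.056)² = 52.9515207397²
eq3: (x − 19.682)² + (y − 29.998)² = 43.6002116051²
eq1−eq3, eq1−eq2 (x²,y² cancel):
  50.554·x − 5.732·y = -116.681379
  106.962·x − 51.616·y = 36.028529
det = 50.554·-51.616 − -5.732·106.962 = -1996.289080
x = (-116.681379·-51.616 − -5.732·36.028529) / -1996.289080 = -3.120360
y = (50.554·36.028529 − -116.681379·106.962) / -1996.289080 = -7.164223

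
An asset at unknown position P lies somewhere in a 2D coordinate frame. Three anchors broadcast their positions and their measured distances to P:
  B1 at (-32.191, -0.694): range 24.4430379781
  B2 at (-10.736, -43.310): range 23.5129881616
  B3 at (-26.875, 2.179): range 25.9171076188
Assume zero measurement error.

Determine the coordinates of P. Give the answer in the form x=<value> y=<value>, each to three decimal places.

x=-23.410 y=-23.506

eq1: (x + 32.191)² + (y + 0.694)² = 24.4430379781²
eq2: (x + 10.736)² + (y + 43.310)² = 23.5129881616²
eq3: (x + 26.875)² + (y − 2.179)² = 25.9171076188²
eq2−eq1, eq2−eq3 (x²,y² cancel):
  -42.910·x + 85.232·y = -998.877172
  -32.278·x + 90.978·y = -1382.839985
det = -42.910·90.978 − 85.232·-32.278 = -1152.747484
x = (-998.877172·90.978 − 85.232·-1382.839985) / -1152.747484 = -23.410479
y = (-42.910·-1382.839985 − -998.877172·-32.278) / -1152.747484 = -23.505500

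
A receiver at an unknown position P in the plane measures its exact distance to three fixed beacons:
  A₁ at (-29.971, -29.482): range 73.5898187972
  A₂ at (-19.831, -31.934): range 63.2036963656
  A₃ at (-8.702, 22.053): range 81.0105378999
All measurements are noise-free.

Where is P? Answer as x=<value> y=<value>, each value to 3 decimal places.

x=42.791 y=-40.486

eq1: (x + 29.971)² + (y + 29.482)² = 73.5898187972²
eq2: (x + 19.831)² + (y + 31.934)² = 63.2036963656²
eq3: (x + 8.702)² + (y − 22.053)² = 81.0105378999²
eq3−eq2, eq3−eq1 (x²,y² cancel):
  -22.258·x − 107.974·y = 3418.989321
  -42.538·x − 103.070·y = 2352.635372
det = -22.258·-103.070 − -107.974·-42.538 = -2298.865952
x = (3418.989321·-103.070 − -107.974·2352.635372) / -2298.865952 = 42.791437
y = (-22.258·2352.635372 − 3418.989321·-42.538) / -2298.865952 = -40.486053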